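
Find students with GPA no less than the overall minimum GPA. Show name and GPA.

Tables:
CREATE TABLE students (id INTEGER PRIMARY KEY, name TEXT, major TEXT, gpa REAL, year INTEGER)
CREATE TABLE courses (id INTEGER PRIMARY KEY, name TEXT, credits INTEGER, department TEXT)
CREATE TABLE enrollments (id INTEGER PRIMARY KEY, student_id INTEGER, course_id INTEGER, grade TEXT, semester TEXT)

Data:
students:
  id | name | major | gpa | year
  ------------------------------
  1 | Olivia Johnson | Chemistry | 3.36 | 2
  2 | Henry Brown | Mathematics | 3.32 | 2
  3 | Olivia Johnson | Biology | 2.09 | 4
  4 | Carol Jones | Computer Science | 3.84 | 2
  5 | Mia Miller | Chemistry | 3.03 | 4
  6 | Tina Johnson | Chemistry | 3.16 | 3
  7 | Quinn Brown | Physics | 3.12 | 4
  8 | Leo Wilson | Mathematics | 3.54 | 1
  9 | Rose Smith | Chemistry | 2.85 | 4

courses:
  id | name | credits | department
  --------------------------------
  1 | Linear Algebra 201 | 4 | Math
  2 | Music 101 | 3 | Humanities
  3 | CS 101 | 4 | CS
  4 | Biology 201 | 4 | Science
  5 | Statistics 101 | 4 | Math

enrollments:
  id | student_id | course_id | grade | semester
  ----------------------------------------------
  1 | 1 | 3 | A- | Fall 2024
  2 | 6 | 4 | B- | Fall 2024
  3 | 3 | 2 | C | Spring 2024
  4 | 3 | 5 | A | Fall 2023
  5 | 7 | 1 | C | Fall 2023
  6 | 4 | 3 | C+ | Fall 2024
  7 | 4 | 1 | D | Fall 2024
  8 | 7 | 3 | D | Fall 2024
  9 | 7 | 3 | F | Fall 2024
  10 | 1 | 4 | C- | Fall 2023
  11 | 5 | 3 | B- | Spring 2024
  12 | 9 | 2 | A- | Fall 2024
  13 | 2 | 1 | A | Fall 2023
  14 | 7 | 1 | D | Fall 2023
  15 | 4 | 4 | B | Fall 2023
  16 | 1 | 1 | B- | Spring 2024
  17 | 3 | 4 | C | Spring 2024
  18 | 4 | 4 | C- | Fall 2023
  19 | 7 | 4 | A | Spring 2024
SELECT name, gpa FROM students WHERE gpa >= (SELECT MIN(gpa) FROM students)

Execution result:
name | gpa
Olivia Johnson | 3.36
Henry Brown | 3.32
Olivia Johnson | 2.09
Carol Jones | 3.84
Mia Miller | 3.03
Tina Johnson | 3.16
Quinn Brown | 3.12
Leo Wilson | 3.54
Rose Smith | 2.85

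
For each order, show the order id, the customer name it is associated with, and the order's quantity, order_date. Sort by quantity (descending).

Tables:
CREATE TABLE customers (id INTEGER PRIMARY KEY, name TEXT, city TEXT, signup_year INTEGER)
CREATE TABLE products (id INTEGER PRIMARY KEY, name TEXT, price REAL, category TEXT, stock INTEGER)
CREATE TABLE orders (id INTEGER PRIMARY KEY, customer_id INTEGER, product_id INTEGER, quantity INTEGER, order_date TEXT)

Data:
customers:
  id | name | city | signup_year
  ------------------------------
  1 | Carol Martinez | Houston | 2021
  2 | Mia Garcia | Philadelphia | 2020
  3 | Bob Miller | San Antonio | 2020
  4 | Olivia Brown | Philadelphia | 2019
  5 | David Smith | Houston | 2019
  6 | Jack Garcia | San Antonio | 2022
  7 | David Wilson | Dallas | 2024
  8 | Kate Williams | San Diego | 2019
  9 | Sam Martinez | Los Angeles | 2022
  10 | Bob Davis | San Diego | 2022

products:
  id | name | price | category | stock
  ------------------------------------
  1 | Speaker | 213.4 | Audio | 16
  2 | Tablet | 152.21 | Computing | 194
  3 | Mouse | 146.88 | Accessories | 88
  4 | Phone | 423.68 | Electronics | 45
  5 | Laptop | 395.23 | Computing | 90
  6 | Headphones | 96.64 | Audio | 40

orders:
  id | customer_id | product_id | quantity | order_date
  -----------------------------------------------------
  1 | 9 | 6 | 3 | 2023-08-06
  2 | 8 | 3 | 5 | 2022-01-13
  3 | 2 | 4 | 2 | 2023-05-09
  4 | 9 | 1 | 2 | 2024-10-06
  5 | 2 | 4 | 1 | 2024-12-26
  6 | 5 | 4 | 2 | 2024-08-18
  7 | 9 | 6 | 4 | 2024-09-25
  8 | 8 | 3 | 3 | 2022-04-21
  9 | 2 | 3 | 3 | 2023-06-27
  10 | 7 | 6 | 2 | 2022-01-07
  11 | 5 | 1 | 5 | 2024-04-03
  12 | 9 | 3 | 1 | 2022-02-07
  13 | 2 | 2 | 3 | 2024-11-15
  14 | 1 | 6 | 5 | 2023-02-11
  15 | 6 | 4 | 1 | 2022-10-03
SELECT c.id, p.name AS customer, c.quantity, c.order_date FROM orders c JOIN customers p ON c.customer_id = p.id ORDER BY c.quantity DESC

Execution result:
id | customer | quantity | order_date
2 | Kate Williams | 5 | 2022-01-13
11 | David Smith | 5 | 2024-04-03
14 | Carol Martinez | 5 | 2023-02-11
7 | Sam Martinez | 4 | 2024-09-25
1 | Sam Martinez | 3 | 2023-08-06
8 | Kate Williams | 3 | 2022-04-21
9 | Mia Garcia | 3 | 2023-06-27
13 | Mia Garcia | 3 | 2024-11-15
3 | Mia Garcia | 2 | 2023-05-09
4 | Sam Martinez | 2 | 2024-10-06
6 | David Smith | 2 | 2024-08-18
10 | David Wilson | 2 | 2022-01-07
5 | Mia Garcia | 1 | 2024-12-26
12 | Sam Martinez | 1 | 2022-02-07
15 | Jack Garcia | 1 | 2022-10-03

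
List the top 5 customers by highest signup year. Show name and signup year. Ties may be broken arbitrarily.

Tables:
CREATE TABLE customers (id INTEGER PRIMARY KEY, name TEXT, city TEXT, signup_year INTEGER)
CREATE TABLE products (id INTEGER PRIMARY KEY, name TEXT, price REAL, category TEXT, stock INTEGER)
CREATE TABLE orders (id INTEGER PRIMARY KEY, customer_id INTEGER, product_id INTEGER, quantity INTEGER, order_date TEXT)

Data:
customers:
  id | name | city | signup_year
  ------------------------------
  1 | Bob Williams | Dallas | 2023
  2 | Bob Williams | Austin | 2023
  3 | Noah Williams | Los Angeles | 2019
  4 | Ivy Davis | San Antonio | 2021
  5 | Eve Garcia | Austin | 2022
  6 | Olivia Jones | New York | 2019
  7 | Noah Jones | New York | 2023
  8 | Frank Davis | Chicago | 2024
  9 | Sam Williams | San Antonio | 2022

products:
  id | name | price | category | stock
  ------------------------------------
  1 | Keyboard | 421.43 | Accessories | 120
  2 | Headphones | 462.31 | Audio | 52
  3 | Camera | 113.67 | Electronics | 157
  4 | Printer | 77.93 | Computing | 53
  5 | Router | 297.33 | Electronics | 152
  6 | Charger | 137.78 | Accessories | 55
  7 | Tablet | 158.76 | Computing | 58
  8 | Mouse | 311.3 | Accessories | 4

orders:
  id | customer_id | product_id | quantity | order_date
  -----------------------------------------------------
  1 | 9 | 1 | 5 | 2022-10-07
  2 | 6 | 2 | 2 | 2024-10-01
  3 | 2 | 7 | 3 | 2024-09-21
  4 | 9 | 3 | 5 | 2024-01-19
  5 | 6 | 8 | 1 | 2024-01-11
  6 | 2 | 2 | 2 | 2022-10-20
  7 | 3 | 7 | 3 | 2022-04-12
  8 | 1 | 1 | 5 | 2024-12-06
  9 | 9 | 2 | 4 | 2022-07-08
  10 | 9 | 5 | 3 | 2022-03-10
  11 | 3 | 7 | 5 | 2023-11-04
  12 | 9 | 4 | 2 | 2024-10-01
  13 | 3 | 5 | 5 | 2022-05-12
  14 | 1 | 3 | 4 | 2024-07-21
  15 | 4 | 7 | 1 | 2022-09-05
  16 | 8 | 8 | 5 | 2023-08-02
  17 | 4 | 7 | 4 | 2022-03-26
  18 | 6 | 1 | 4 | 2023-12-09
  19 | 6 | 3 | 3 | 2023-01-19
SELECT name, signup_year FROM customers ORDER BY signup_year DESC LIMIT 5

Execution result:
name | signup_year
Frank Davis | 2024
Bob Williams | 2023
Bob Williams | 2023
Noah Jones | 2023
Eve Garcia | 2022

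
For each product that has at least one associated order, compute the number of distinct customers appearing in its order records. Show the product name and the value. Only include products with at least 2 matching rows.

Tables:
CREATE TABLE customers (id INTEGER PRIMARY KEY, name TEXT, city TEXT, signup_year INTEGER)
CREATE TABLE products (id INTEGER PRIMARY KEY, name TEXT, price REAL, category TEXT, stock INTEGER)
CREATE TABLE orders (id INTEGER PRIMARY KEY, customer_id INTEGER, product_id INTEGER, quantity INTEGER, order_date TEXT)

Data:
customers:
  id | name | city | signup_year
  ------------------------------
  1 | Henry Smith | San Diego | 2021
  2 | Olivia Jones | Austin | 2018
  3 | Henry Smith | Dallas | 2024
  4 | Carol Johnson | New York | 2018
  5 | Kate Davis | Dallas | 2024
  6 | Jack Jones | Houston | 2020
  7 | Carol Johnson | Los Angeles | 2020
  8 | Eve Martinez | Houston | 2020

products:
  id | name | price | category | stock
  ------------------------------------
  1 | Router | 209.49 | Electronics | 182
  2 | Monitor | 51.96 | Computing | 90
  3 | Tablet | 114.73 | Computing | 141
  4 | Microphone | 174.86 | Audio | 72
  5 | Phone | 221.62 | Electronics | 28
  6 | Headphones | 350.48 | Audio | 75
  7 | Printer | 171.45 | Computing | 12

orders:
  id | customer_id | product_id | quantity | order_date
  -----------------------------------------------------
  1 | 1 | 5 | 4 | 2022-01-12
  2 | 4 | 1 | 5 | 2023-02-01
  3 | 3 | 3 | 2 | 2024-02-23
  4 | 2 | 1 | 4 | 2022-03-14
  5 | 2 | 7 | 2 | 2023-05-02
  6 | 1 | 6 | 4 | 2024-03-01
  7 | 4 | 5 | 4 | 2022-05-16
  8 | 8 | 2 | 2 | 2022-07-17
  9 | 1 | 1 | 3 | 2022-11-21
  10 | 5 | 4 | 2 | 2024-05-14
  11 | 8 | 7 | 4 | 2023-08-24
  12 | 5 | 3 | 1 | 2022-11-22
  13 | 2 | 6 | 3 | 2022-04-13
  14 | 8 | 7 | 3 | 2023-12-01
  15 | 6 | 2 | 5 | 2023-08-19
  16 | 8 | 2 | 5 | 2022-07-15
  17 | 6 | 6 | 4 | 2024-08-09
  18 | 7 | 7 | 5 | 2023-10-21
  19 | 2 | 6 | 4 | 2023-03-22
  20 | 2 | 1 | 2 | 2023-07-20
SELECT p.name, COUNT(DISTINCT c.customer_id) AS distinct_customer_count FROM orders c JOIN products p ON c.product_id = p.id GROUP BY p.id, p.name HAVING COUNT(*) >= 2

Execution result:
name | distinct_customer_count
Router | 3
Monitor | 2
Tablet | 2
Phone | 2
Headphones | 3
Printer | 3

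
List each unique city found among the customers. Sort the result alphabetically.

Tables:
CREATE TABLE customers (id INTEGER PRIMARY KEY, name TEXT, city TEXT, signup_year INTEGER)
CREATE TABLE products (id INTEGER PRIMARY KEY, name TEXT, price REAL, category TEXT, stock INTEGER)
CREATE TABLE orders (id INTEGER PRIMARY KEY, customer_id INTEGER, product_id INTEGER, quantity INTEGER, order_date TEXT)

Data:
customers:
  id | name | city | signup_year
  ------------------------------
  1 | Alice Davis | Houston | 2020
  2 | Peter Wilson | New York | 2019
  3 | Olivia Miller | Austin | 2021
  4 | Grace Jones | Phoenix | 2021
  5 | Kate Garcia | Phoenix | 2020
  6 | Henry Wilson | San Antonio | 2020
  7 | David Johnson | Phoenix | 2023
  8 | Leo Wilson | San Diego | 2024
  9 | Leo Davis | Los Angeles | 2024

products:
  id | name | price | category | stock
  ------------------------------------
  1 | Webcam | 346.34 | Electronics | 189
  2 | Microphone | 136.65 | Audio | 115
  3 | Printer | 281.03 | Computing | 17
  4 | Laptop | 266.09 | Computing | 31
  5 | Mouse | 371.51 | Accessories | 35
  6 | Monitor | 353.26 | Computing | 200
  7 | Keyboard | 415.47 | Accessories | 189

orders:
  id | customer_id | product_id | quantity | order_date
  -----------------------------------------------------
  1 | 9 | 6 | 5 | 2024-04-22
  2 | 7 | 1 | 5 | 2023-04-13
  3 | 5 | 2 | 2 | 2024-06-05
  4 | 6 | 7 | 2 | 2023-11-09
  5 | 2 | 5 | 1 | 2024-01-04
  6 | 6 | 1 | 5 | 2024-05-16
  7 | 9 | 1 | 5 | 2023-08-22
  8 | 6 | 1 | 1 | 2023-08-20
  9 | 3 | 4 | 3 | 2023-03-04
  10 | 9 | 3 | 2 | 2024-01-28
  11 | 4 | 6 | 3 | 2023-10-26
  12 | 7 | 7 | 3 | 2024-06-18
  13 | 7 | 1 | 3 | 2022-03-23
SELECT DISTINCT city FROM customers ORDER BY city

Execution result:
city
Austin
Houston
Los Angeles
New York
Phoenix
San Antonio
San Diego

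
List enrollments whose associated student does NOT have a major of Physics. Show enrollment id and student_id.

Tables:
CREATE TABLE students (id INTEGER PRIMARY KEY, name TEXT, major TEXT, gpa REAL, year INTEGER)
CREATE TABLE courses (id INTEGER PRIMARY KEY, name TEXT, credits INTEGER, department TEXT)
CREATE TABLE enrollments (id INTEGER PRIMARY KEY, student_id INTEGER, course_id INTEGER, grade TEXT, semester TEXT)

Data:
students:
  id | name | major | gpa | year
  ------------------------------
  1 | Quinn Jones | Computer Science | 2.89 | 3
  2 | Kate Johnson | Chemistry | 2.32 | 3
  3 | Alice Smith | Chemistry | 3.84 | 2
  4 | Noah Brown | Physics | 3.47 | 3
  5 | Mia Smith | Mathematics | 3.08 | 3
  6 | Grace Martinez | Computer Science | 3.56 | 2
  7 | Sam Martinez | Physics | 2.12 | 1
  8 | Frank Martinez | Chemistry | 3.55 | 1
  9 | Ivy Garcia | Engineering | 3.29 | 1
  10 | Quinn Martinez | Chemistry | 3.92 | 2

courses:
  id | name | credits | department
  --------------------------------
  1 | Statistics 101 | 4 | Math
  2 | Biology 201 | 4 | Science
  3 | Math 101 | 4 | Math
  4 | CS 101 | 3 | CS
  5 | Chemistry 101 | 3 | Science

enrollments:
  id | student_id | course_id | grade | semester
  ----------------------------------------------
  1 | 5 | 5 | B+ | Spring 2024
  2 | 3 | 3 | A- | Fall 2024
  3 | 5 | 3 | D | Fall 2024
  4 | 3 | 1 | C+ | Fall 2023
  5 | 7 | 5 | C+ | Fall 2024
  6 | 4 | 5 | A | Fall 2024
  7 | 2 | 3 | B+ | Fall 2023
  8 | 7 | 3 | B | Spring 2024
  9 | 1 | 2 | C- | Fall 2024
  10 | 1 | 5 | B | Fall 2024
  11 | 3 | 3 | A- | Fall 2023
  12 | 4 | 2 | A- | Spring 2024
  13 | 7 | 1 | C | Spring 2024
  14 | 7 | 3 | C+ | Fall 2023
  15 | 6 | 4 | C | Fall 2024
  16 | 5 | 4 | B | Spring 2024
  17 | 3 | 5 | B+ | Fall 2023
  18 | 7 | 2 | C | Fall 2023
SELECT id, student_id FROM enrollments WHERE student_id NOT IN (SELECT id FROM students WHERE major = 'Physics')

Execution result:
id | student_id
1 | 5
2 | 3
3 | 5
4 | 3
7 | 2
9 | 1
10 | 1
11 | 3
15 | 6
16 | 5
17 | 3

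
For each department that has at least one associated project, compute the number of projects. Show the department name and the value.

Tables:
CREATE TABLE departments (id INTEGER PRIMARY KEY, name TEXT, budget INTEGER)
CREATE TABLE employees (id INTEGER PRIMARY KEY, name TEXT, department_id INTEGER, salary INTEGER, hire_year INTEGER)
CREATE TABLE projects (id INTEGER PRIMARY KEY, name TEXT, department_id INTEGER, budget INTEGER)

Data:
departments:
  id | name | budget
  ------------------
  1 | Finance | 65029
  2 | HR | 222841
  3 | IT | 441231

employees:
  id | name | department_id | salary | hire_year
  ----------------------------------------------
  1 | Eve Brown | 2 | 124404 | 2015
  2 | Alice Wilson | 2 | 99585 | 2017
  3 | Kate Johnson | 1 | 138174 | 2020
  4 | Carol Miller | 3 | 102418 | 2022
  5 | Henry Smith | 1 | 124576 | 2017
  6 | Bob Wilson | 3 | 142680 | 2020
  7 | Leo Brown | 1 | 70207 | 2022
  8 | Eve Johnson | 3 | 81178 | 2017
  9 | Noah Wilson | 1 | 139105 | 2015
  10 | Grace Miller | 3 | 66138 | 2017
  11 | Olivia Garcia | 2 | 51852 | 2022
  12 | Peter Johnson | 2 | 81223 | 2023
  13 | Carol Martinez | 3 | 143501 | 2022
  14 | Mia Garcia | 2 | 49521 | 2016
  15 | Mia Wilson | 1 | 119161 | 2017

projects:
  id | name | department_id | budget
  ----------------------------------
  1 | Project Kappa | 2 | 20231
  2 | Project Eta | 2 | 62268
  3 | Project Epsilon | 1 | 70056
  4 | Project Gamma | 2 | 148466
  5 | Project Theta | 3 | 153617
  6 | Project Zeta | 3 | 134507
SELECT p.name, COUNT(*) AS n FROM projects c JOIN departments p ON c.department_id = p.id GROUP BY p.id, p.name

Execution result:
name | n
Finance | 1
HR | 3
IT | 2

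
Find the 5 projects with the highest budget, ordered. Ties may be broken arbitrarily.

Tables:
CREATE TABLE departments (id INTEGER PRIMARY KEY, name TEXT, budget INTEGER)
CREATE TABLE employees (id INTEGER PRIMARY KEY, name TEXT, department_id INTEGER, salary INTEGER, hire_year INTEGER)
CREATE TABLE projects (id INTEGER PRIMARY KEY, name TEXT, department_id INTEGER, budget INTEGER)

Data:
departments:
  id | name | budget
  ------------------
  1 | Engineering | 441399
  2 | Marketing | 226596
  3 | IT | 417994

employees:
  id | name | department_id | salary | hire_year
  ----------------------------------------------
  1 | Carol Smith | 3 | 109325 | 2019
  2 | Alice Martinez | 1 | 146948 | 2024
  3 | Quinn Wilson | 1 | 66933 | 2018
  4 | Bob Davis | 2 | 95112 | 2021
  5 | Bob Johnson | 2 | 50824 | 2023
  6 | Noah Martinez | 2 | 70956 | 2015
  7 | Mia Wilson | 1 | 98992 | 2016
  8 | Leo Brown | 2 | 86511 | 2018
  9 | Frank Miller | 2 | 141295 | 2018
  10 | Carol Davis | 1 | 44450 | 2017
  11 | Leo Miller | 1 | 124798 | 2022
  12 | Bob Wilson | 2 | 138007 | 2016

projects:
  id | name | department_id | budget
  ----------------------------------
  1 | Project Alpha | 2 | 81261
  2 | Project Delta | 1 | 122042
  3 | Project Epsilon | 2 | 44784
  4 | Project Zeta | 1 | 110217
SELECT name, budget FROM projects ORDER BY budget DESC LIMIT 5

Execution result:
name | budget
Project Delta | 122042
Project Zeta | 110217
Project Alpha | 81261
Project Epsilon | 44784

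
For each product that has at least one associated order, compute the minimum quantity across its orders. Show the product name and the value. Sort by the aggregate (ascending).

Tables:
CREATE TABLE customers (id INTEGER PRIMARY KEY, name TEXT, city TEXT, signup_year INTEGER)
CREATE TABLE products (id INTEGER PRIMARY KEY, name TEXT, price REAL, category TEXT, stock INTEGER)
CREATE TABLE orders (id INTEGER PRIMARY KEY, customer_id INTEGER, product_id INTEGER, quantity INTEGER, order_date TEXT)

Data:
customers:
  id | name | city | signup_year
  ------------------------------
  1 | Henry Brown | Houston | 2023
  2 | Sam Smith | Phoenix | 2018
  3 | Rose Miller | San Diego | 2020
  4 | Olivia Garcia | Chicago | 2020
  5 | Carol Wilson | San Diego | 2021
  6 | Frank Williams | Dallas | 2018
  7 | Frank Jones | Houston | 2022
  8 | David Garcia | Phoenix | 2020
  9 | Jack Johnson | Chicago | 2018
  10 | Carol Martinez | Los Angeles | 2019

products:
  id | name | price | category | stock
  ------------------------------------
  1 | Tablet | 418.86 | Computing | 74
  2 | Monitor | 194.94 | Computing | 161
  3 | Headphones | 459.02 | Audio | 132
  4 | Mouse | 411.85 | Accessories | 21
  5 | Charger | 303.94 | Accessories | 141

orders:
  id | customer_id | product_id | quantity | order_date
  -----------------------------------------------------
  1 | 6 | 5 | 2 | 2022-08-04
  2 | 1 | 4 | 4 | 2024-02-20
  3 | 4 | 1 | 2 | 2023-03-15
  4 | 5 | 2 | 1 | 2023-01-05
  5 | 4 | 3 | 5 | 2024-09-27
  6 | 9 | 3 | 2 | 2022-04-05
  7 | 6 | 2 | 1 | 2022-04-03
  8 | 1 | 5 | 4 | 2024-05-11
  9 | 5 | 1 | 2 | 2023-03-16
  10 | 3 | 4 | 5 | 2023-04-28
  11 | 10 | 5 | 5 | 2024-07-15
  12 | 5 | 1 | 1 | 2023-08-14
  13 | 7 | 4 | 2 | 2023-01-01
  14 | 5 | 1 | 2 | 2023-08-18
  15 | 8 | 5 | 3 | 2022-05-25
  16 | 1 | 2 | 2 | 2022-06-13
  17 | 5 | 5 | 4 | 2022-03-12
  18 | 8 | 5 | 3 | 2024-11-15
SELECT p.name, MIN(c.quantity) AS min_quantity FROM orders c JOIN products p ON c.product_id = p.id GROUP BY p.id, p.name ORDER BY min_quantity ASC

Execution result:
name | min_quantity
Tablet | 1
Monitor | 1
Headphones | 2
Mouse | 2
Charger | 2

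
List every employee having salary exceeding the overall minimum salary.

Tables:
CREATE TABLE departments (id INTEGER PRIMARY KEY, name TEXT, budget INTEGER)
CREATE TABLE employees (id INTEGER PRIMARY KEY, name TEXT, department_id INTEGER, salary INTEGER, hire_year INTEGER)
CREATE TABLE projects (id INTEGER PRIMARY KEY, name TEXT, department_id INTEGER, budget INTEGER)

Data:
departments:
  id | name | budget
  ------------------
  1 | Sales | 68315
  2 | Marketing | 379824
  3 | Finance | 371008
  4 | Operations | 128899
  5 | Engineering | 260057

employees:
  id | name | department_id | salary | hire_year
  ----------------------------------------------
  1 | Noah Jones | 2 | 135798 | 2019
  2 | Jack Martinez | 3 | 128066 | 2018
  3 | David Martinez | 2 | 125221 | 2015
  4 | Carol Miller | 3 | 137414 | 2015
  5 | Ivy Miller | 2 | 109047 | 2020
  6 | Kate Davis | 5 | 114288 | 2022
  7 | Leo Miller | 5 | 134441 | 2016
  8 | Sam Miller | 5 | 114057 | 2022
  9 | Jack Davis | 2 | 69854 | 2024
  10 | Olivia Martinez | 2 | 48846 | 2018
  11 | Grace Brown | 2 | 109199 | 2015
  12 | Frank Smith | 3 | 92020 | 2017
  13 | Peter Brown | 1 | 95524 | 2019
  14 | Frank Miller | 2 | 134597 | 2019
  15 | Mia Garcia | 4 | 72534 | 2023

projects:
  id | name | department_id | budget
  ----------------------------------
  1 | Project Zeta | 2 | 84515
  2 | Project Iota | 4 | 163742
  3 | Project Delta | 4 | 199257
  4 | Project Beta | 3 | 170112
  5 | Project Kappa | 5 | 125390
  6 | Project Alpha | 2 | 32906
SELECT name, salary FROM employees WHERE salary > (SELECT MIN(salary) FROM employees)

Execution result:
name | salary
Noah Jones | 135798
Jack Martinez | 128066
David Martinez | 125221
Carol Miller | 137414
Ivy Miller | 109047
Kate Davis | 114288
Leo Miller | 134441
Sam Miller | 114057
Jack Davis | 69854
Grace Brown | 109199
Frank Smith | 92020
Peter Brown | 95524
Frank Miller | 134597
Mia Garcia | 72534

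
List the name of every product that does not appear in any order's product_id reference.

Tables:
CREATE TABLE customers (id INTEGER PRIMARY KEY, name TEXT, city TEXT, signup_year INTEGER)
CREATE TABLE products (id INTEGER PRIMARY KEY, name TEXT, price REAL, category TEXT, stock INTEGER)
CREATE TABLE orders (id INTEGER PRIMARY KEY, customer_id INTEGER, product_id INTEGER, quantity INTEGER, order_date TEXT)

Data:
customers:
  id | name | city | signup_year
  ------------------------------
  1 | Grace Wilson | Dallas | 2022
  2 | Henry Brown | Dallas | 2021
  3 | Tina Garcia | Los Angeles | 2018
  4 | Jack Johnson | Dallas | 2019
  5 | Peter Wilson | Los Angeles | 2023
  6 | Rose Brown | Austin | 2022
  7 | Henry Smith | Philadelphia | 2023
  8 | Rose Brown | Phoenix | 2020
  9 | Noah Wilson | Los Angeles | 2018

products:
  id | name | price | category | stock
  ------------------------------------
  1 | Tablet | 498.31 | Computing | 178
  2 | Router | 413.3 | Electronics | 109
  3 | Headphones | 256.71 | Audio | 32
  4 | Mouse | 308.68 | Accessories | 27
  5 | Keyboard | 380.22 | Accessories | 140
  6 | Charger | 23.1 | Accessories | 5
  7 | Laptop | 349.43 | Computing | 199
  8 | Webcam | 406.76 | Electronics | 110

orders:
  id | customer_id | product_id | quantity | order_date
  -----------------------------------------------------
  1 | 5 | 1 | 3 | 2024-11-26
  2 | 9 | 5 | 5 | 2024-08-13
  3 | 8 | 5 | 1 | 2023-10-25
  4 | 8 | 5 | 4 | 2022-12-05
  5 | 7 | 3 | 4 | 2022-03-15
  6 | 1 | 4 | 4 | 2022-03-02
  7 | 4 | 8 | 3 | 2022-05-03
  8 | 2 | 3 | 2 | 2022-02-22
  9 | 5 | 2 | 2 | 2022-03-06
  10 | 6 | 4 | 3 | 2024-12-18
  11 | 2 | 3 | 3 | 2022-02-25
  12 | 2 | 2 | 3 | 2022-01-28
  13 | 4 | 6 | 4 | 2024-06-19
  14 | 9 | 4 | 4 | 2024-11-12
SELECT p.name FROM products p LEFT JOIN orders c ON c.product_id = p.id WHERE c.id IS NULL

Execution result:
Laptop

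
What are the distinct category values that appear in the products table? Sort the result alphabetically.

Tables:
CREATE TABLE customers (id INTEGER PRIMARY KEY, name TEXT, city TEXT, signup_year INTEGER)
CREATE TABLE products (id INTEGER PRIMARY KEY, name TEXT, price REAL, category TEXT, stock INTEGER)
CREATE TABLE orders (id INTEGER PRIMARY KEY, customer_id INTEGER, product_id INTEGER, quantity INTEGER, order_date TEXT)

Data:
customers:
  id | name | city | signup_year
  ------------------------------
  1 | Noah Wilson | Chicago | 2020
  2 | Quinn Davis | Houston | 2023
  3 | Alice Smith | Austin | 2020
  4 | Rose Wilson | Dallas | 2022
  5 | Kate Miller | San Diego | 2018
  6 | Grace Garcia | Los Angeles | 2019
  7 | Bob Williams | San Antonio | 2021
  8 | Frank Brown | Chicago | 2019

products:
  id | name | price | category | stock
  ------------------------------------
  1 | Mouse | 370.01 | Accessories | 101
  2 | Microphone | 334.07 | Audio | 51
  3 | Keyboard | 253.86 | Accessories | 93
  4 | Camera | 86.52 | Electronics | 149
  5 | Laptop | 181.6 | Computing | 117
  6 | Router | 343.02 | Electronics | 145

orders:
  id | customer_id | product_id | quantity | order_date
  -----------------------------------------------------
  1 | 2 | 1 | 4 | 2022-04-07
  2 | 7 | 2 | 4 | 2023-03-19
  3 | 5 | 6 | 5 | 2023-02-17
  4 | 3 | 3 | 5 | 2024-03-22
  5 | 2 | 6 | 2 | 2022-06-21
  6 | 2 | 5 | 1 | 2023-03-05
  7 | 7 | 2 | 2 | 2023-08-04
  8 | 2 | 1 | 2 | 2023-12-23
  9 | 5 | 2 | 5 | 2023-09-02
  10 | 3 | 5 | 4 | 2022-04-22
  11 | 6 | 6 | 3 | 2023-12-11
SELECT DISTINCT category FROM products ORDER BY category

Execution result:
category
Accessories
Audio
Computing
Electronics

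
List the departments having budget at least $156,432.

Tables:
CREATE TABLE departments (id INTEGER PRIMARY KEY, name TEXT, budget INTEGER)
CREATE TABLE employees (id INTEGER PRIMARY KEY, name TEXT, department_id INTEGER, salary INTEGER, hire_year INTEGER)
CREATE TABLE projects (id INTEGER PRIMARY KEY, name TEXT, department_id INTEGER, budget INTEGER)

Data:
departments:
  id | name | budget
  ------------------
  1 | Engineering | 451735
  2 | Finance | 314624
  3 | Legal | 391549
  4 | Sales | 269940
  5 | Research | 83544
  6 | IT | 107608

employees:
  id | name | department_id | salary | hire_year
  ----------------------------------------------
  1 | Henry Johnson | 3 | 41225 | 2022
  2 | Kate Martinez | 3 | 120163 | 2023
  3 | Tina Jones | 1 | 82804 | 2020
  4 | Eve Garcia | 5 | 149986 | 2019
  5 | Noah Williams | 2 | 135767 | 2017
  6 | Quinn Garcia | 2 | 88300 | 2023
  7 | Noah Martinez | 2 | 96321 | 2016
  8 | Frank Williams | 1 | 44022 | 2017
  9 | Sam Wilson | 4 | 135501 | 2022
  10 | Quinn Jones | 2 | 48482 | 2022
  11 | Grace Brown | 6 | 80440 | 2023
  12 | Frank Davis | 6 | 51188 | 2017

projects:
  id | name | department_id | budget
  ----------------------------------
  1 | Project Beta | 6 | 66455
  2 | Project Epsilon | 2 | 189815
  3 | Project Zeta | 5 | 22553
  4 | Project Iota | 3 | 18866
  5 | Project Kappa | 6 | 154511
SELECT name, budget FROM departments WHERE budget >= 156432

Execution result:
name | budget
Engineering | 451735
Finance | 314624
Legal | 391549
Sales | 269940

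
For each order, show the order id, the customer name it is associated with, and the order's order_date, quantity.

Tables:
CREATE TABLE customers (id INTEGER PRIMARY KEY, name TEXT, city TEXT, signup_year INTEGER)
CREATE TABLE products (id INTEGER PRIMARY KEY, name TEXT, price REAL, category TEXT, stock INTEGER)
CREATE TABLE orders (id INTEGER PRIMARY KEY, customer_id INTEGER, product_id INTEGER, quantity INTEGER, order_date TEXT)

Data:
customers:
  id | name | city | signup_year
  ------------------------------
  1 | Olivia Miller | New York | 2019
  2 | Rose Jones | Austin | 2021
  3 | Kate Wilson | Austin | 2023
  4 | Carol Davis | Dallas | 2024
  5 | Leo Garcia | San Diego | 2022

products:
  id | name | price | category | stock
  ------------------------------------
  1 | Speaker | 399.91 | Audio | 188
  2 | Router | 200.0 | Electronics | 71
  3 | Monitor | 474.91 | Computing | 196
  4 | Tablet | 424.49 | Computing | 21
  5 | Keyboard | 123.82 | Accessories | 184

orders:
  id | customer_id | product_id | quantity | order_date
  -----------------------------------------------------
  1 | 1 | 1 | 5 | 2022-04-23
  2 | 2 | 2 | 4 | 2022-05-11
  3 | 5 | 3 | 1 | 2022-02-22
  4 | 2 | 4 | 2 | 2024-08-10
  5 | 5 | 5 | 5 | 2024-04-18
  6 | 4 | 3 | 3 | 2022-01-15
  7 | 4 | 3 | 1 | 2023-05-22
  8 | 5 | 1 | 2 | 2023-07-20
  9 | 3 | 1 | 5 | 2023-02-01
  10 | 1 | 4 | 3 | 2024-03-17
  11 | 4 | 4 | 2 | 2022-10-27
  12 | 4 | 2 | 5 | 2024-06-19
SELECT c.id, p.name AS customer, c.order_date, c.quantity FROM orders c JOIN customers p ON c.customer_id = p.id

Execution result:
id | customer | order_date | quantity
1 | Olivia Miller | 2022-04-23 | 5
2 | Rose Jones | 2022-05-11 | 4
3 | Leo Garcia | 2022-02-22 | 1
4 | Rose Jones | 2024-08-10 | 2
5 | Leo Garcia | 2024-04-18 | 5
6 | Carol Davis | 2022-01-15 | 3
7 | Carol Davis | 2023-05-22 | 1
8 | Leo Garcia | 2023-07-20 | 2
9 | Kate Wilson | 2023-02-01 | 5
10 | Olivia Miller | 2024-03-17 | 3
11 | Carol Davis | 2022-10-27 | 2
12 | Carol Davis | 2024-06-19 | 5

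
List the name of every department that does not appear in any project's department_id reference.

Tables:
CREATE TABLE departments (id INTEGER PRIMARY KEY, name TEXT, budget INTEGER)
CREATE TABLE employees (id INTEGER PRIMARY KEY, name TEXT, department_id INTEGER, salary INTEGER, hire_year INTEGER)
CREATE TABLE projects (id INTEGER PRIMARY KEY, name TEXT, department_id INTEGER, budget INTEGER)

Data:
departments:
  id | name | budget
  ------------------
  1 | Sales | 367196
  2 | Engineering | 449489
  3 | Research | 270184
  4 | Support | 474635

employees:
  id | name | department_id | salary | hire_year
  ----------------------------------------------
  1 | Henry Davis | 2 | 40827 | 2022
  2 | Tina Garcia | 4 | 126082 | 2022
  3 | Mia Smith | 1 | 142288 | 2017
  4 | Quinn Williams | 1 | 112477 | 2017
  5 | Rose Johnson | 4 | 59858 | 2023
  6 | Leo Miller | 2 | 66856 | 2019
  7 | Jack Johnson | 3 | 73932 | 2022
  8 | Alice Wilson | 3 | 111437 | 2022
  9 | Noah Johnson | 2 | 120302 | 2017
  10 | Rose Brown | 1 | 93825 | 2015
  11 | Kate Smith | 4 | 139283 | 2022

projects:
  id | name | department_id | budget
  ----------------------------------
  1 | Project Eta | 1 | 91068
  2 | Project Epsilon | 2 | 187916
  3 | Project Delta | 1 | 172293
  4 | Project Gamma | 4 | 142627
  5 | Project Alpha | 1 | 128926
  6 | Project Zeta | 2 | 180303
SELECT p.name FROM departments p LEFT JOIN projects c ON c.department_id = p.id WHERE c.id IS NULL

Execution result:
Research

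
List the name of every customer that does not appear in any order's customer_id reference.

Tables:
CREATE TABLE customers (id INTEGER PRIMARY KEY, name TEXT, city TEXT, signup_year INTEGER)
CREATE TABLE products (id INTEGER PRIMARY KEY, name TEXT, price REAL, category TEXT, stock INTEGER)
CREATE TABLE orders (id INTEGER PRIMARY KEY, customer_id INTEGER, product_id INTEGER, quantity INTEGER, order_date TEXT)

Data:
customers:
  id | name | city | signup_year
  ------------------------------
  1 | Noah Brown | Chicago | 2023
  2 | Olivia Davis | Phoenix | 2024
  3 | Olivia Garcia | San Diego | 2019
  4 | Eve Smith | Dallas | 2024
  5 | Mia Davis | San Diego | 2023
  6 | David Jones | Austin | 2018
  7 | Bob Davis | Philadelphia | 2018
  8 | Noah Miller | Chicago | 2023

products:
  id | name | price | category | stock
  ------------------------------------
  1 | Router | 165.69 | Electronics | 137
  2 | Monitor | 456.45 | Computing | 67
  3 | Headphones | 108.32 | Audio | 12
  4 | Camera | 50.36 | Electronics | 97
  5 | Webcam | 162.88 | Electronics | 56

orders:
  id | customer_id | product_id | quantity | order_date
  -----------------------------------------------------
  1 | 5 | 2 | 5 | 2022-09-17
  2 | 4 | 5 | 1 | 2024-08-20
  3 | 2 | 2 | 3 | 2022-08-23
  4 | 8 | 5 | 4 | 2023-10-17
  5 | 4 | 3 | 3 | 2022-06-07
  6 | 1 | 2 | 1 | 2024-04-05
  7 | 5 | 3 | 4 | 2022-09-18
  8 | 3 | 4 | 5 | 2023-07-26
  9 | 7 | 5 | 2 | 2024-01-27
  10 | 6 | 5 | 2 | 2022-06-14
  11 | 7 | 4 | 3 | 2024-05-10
SELECT p.name FROM customers p LEFT JOIN orders c ON c.customer_id = p.id WHERE c.id IS NULL

Execution result:
(no rows)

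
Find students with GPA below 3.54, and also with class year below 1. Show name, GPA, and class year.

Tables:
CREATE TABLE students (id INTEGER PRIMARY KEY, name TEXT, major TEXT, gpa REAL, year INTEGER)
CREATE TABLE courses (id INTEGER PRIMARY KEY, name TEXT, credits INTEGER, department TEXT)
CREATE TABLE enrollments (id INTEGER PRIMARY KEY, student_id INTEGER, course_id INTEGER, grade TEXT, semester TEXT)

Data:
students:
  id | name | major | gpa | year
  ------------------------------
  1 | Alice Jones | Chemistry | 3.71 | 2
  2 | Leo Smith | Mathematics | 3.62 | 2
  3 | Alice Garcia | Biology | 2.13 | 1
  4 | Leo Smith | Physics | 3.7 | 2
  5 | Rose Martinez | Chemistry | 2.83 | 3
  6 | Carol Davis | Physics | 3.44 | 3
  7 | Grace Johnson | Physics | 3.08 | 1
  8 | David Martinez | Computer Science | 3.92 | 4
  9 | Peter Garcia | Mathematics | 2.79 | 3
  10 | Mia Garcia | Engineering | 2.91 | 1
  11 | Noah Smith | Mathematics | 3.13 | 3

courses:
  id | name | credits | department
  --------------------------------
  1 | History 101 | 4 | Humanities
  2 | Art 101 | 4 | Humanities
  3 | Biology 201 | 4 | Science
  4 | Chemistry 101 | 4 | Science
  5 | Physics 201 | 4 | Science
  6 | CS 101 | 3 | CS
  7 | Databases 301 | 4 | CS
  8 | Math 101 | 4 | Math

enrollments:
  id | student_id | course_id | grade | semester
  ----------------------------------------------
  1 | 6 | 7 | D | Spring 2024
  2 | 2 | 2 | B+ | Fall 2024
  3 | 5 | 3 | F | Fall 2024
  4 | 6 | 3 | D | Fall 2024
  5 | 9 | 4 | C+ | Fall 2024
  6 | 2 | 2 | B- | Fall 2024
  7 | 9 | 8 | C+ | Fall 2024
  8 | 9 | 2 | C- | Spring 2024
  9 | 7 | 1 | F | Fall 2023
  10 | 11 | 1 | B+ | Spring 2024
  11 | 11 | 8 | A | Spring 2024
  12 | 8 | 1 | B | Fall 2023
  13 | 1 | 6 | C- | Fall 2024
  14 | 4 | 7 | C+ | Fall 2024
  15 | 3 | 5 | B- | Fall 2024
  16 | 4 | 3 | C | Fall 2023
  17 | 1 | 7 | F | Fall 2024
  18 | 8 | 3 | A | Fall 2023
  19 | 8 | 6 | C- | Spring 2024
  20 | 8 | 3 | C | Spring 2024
SELECT name, gpa, year FROM students WHERE gpa < 3.54 AND year < 1

Execution result:
(no rows)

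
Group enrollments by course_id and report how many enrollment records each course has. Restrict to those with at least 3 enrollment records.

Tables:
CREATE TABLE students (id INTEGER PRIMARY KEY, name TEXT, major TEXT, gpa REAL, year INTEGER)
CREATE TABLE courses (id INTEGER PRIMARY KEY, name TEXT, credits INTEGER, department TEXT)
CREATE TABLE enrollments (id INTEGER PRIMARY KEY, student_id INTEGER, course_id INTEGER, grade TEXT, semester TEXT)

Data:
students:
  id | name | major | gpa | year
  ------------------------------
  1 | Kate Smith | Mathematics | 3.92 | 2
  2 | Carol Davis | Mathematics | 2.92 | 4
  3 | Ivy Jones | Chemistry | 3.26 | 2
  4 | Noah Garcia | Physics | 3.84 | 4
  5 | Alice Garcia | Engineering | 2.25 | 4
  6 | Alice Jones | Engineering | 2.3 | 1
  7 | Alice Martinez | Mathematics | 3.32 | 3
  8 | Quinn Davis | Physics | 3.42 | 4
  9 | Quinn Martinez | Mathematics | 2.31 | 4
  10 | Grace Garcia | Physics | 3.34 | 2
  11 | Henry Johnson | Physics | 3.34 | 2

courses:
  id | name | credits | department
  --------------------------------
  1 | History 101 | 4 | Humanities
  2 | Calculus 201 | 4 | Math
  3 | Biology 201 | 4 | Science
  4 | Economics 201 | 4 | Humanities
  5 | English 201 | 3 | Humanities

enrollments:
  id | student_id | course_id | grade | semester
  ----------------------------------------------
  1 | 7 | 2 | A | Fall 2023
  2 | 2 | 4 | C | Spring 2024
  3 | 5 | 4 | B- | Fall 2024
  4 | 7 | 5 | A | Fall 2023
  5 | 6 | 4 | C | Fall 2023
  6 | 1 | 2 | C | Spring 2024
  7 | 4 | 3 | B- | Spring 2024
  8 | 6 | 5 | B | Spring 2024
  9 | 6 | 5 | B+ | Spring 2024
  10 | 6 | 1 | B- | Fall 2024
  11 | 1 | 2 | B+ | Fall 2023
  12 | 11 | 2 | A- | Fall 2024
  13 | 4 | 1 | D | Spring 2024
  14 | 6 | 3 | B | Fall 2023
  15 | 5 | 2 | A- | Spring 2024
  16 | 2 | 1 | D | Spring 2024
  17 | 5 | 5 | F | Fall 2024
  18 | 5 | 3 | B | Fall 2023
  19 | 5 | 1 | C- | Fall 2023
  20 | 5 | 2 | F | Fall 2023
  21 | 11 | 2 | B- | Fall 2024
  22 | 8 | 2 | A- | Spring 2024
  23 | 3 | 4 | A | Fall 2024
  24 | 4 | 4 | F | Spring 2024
SELECT course_id, COUNT(*) AS enrollment_count FROM enrollments GROUP BY course_id HAVING COUNT(*) >= 3

Execution result:
course_id | enrollment_count
1 | 4
2 | 8
3 | 3
4 | 5
5 | 4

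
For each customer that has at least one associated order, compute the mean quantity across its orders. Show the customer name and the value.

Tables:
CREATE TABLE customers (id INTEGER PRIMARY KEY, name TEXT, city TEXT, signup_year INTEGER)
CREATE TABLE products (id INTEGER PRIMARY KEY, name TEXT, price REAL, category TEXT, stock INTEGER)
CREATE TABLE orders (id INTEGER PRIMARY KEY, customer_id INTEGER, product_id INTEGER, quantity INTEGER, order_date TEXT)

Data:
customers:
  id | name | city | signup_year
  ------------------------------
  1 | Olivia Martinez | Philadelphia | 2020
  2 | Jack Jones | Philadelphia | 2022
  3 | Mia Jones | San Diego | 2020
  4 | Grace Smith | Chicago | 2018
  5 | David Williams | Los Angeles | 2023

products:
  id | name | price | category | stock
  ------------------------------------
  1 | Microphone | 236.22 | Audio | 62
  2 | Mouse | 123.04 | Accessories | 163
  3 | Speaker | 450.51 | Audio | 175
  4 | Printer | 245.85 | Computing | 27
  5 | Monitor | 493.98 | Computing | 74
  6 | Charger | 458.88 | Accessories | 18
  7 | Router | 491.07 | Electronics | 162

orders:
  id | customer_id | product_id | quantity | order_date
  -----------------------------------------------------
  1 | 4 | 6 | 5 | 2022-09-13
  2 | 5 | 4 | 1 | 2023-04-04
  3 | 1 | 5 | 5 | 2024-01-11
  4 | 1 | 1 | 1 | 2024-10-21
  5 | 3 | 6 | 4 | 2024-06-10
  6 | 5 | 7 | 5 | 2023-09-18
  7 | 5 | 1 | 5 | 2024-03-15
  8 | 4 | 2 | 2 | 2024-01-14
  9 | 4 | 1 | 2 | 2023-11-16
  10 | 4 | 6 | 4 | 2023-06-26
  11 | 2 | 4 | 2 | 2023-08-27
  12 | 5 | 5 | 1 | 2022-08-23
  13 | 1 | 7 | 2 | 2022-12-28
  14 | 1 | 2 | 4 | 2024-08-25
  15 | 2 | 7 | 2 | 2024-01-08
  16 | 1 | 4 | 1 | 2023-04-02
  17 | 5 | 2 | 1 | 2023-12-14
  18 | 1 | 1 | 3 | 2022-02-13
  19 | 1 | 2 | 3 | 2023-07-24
SELECT p.name, AVG(c.quantity) AS avg_quantity FROM orders c JOIN customers p ON c.customer_id = p.id GROUP BY p.id, p.name

Execution result:
name | avg_quantity
Olivia Martinez | 2.71
Jack Jones | 2.00
Mia Jones | 4.00
Grace Smith | 3.25
David Williams | 2.60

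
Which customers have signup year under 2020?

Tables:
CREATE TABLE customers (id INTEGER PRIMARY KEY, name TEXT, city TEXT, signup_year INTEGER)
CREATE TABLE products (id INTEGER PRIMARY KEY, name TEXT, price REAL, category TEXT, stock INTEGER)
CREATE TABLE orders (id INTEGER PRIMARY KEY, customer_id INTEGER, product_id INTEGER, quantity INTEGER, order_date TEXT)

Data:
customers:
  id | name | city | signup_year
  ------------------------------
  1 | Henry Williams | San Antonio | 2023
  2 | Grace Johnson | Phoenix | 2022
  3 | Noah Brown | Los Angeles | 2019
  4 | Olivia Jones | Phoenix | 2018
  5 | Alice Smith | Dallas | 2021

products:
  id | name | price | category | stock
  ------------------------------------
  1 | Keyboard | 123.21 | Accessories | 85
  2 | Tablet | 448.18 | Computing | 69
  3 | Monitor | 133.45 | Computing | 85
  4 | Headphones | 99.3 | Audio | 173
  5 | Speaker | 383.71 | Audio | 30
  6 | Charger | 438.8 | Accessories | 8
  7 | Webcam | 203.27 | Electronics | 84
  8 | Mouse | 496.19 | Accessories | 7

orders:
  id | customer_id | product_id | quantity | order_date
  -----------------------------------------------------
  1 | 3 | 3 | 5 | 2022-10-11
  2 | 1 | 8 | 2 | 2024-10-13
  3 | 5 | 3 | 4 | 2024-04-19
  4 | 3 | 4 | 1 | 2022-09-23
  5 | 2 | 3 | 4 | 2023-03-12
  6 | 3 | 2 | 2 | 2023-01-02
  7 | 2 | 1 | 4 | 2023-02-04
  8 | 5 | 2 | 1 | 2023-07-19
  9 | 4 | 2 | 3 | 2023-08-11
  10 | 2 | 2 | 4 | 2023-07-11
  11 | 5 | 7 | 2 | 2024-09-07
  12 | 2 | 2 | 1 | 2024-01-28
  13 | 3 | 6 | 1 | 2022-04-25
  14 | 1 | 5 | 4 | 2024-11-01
SELECT name, signup_year FROM customers WHERE signup_year < 2020

Execution result:
name | signup_year
Noah Brown | 2019
Olivia Jones | 2018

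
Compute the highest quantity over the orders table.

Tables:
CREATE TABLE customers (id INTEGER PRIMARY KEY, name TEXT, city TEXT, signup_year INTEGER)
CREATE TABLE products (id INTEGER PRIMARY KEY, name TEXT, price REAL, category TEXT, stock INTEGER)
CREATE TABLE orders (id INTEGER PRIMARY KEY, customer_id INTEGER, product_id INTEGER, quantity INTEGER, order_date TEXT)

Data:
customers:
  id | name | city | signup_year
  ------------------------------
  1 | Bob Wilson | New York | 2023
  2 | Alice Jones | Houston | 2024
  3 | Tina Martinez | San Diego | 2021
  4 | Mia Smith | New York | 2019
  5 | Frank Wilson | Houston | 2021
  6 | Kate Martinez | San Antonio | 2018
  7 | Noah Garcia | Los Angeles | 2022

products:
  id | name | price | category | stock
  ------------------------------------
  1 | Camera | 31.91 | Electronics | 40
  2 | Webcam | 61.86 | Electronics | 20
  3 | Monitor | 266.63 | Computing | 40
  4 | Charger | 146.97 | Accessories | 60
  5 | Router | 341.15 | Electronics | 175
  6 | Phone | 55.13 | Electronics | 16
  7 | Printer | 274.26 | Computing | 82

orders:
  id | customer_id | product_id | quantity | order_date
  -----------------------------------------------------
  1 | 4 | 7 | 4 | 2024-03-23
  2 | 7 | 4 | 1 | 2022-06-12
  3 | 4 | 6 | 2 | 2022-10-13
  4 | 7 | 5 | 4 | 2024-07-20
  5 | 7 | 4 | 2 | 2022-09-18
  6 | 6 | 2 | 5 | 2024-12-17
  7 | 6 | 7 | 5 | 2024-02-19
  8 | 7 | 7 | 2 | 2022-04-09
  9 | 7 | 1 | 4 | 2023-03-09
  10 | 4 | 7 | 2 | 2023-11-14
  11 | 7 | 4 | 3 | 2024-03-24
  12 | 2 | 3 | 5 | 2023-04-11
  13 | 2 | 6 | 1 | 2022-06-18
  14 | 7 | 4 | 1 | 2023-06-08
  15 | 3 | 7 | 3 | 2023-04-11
SELECT MAX(quantity) FROM orders

Execution result:
5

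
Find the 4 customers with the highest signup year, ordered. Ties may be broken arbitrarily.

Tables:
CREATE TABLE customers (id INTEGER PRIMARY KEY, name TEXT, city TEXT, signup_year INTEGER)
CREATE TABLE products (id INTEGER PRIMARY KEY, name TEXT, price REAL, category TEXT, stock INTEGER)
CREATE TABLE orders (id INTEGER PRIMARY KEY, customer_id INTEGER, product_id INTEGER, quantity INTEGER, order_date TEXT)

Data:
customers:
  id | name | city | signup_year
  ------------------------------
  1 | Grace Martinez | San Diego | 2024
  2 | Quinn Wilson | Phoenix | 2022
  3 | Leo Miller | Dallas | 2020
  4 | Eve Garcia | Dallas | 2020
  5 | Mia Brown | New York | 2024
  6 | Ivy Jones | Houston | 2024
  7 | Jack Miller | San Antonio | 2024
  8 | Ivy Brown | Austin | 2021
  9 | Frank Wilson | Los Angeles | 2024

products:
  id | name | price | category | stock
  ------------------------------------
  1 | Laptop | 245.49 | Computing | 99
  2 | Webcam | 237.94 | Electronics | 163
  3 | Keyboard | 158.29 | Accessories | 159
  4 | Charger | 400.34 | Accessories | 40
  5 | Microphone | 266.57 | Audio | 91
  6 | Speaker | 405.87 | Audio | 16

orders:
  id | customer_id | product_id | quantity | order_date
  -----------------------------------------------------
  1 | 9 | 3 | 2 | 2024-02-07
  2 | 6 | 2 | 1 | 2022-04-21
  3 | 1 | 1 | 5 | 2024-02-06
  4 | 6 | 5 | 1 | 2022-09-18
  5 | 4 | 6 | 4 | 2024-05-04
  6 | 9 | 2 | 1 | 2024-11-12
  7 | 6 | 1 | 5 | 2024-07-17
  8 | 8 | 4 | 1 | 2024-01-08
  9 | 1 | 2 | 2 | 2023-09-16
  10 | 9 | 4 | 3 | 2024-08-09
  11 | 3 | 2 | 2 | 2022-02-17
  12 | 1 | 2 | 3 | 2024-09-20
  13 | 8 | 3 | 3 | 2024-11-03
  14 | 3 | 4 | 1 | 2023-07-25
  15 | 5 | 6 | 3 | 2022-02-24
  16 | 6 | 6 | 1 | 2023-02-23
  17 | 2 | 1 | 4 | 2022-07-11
SELECT name, signup_year FROM customers ORDER BY signup_year DESC LIMIT 4

Execution result:
name | signup_year
Grace Martinez | 2024
Mia Brown | 2024
Ivy Jones | 2024
Jack Miller | 2024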